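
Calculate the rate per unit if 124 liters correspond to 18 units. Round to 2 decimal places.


Total liters = 124
Number of units = 18
Unit rate = 124 / 18
= 6.89 liters per unit

6.89


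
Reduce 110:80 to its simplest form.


Find GCD(110, 80)
GCD = 10
Divide both by 10: 110/10 = 11, 80/10 = 8
Simplified ratio = 11:8

11:8


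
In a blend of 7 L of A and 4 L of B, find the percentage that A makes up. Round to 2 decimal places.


Volume of A = 7 L
Volume of B = 4 L
Total volume = 7 + 4 = 11 L
Percentage of A = (7/11) * 100
= 63.64%

63.64


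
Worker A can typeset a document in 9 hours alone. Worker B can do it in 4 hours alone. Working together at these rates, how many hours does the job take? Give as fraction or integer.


Rate of A = 1/9 job per hour
Rate of B = 1/4 job per hour
Combined rate = 1/9 + 1/4
Find common denominator: (4 + 9)/(9*4) = 13/36
Combined rate = 13/36 job per hour
Time together = 1 / (13/36) = 36/13 hours

36/13


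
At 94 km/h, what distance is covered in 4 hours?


Using distance = speed * time
Speed = 94 km/h
Time = 4 hours
Distance = 94 * 4
= 376 km

376


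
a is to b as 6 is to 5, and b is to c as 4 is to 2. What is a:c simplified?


Given a:b = 6:5 and b:c = 4:2
Make b consistent. Multiply first ratio by 4: a:b = 24:20
Multiply second ratio by 5: b:c = 20:10
Now b = 20 in both, so a:b:c = 24:20:10
Therefore a:c = 24:10
Simplify by GCD: a:c = 12:5

12:5


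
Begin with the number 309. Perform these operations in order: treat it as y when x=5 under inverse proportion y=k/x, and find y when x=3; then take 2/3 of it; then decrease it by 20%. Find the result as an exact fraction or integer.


Start with 309.
Step 1: Inverse prop: k = (309)*5; new y = k/3 = 309*5/3 = 515
Step 2: Take 2/3: 515 * 2/3 = 1030/3
Step 3: Decrease by 20%: 1030/3 * 80/100 = 824/3
Final result = 824/3

824/3


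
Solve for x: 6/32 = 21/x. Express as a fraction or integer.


Setting up: 6/32 = 21/x
Cross multiply: 6 * x = 32 * 21
6x = 672
x = 672/6
x = 112

112


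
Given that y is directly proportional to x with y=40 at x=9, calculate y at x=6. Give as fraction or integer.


Direct proportion: y = kx
Find k: k = 40/9 = 40/9
Compute y at x=6: y = 40/9 * 6
y = 80/3

80/3


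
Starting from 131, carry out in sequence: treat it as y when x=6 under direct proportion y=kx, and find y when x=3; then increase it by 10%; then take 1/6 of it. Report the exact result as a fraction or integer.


Start with 131.
Step 1: Direct prop: k = (131)/6; new y = k*3 = 131*3/6 = 131/2
Step 2: Increase by 10%: 131/2 * 110/100 = 1441/20
Step 3: Take 1/6: 1441/20 * 1/6 = 1441/120
Final result = 1441/120

1441/120


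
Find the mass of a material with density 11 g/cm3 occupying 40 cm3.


Using mass = density * volume
Density = 11 g/cm3
Volume = 40 cm3
Mass = 11 * 40
= 440 g

440


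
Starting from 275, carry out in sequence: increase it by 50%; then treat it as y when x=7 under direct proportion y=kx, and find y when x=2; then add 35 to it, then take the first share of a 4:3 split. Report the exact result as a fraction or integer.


Start with 275.
Step 1: Increase by 50%: 275 * 150/100 = 825/2
Step 2: Direct prop: k = (825/2)/7; new y = k*2 = 825/2*2/7 = 825/7
Step 3: Add 35: 825/7+35=1070/7; split 4:3 first = 1070/7*4/7 = 4280/49
Final result = 4280/49

4280/49


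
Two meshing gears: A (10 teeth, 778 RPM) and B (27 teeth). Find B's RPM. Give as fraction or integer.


Gear ratio: teeth_A * RPM_A = teeth_B * RPM_B
10 * 778 = 27 * RPM_B
7780 = 27 * RPM_B
RPM_B = 7780 / 27
RPM_B = 7780/27

7780/27


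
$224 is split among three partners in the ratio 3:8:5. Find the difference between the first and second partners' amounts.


Total parts = 3 + 8 + 5 = 16
Value per part = 224 / 16 = 14
Shares: 3*14=42, 8*14=112, 5*14=70
First share = 42, second share = 112
Difference = |42 - 112| = 70

70


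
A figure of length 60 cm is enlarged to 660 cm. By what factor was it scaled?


Original length = 60 cm
Scaled length = 660 cm
Scale factor = 660 / 60
= 11

11


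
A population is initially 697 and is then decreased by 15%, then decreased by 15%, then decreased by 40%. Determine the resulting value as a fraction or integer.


Start: 697
Step 1: decrease by 15% => multiply by 85/100
  697 * 85/100 = 11849/20
Step 2: decrease by 15% => multiply by 85/100
  11849/20 * 85/100 = 201433/400
Step 3: decrease by 40% => multiply by 60/100
  201433/400 * 60/100 = 604299/2000
Final value = 604299/2000

604299/2000


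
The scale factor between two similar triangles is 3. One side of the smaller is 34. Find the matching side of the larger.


Similar triangles have proportional sides
Scale factor = 3
Smaller side = 34
Corresponding larger side = 34 * 3
= 102

102


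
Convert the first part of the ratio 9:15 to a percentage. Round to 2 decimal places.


Total parts = 9 + 15 = 24
First part fraction = 9/24
Percentage = (9/24) * 100
= 0.375 * 100
= 37.50%

37.50


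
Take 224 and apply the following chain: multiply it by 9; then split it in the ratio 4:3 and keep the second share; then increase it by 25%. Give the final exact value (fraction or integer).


Start with 224.
Step 1: Multiply by 9: 224 * 9 = 2016
Step 2: Split 4:3, second share = 2016 * 3/7 = 864
Step 3: Increase by 25%: 864 * 125/100 = 1080
Final result = 1080

1080


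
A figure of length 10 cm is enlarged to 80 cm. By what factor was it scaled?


Original length = 10 cm
Scaled length = 80 cm
Scale factor = 80 / 10
= 8

8


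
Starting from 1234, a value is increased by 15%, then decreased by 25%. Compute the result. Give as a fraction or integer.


Start: 1234
Step 1: increase by 15% => multiply by 115/100
  1234 * 115/100 = 14191/10
Step 2: decrease by 25% => multiply by 75/100
  14191/10 * 75/100 = 42573/40
Final value = 42573/40

42573/40


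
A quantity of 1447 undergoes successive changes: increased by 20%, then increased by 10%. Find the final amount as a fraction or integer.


Start: 1447
Step 1: increase by 20% => multiply by 120/100
  1447 * 120/100 = 8682/5
Step 2: increase by 10% => multiply by 110/100
  8682/5 * 110/100 = 47751/25
Final value = 47751/25

47751/25


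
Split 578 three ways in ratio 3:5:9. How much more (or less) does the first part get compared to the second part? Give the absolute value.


Total parts = 3 + 5 + 9 = 17
Value per part = 578 / 17 = 34
Shares: 3*34=102, 5*34=170, 9*34=306
First share = 102, second share = 170
Difference = |102 - 170| = 68

68


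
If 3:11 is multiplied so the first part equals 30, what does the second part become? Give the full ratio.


Original ratio: 3:11
First term target: 30
Scale factor = 30 / 3 = 10
Multiply second term: 11 * 10 = 110
Equivalent ratio = 30:110

30:110


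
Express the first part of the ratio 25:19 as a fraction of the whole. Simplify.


Total parts = 25 + 19 = 44
First part fraction = 25/44
Simplify: 25/44 = 25/44

25/44


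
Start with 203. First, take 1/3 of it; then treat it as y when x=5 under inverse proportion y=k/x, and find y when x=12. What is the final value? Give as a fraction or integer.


Start with 203.
Step 1: Take 1/3: 203 * 1/3 = 203/3
Step 2: Inverse prop: k = (203/3)*5; new y = k/12 = 203/3*5/12 = 1015/36
Final result = 1015/36

1015/36


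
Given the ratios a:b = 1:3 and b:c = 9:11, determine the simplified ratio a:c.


Given a:b = 1:3 and b:c = 9:11
Make b consistent. Multiply first ratio by 9: a:b = 9:27
Multiply second ratio by 3: b:c = 27:33
Now b = 27 in both, so a:b:c = 9:27:33
Therefore a:c = 9:33
Simplify by GCD: a:c = 3:11

3:11


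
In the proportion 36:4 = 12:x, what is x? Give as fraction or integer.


Setting up: 36/4 = 12/x
Cross multiply: 36 * x = 4 * 12
36x = 48
x = 48/36
x = 4/3

4/3


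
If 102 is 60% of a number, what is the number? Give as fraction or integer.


Given: 102 is 60% of the whole
Set up: 102 = 60/100 * whole
whole = 102 * 100 / 60
whole = 10200 / 60
whole = 170

170


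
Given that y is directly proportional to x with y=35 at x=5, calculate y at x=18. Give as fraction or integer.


Direct proportion: y = kx
Find k: k = 35/5 = 7
Compute y at x=18: y = 7 * 18
y = 126

126


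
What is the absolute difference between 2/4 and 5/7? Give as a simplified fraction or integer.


Simplify: 2/4 = 1/2 and 5/7 = 5/7
Find common denominator: LCD = 14
Convert: 7/14 and 10/14
Difference = |7 - 10|/14 = 3/14
Simplified = 3/14

3/14


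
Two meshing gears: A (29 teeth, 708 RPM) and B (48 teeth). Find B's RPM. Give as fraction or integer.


Gear ratio: teeth_A * RPM_A = teeth_B * RPM_B
29 * 708 = 48 * RPM_B
20532 = 48 * RPM_B
RPM_B = 20532 / 48
RPM_B = 1711/4

1711/4


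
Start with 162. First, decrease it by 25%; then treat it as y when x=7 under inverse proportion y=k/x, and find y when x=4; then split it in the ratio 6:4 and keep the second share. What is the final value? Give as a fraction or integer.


Start with 162.
Step 1: Decrease by 25%: 162 * 75/100 = 243/2
Step 2: Inverse prop: k = (243/2)*7; new y = k/4 = 243/2*7/4 = 1701/8
Step 3: Split 6:4, second share = 1701/8 * 4/10 = 1701/20
Final result = 1701/20

1701/20


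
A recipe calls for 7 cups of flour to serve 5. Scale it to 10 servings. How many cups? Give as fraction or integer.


Original: 7 cups for 5 servings
Target servings = 10
Scaling factor = 10/5
New amount = 7 * 10/5
= 70/5
= 14 cups

14


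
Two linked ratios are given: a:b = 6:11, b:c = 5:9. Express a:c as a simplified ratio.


Given a:b = 6:11 and b:c = 5:9
Make b consistent. Multiply first ratio by 5: a:b = 30:55
Multiply second ratio by 11: b:c = 55:99
Now b = 55 in both, so a:b:c = 30:55:99
Therefore a:c = 30:99
Simplify by GCD: a:c = 10:33

10:33


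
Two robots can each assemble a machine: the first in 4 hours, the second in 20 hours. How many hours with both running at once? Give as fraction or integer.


Rate of A = 1/4 job per hour
Rate of B = 1/20 job per hour
Combined rate = 1/4 + 1/20
Find common denominator: (20 + 4)/(4*20) = 24/80
Combined rate = 3/10 job per hour
Time together = 1 / (3/10) = 10/3 hours

10/3


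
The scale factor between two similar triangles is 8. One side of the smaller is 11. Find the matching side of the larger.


Similar triangles have proportional sides
Scale factor = 8
Smaller side = 11
Corresponding larger side = 11 * 8
= 88

88


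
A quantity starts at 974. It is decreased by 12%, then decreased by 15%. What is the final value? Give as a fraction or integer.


Start: 974
Step 1: decrease by 12% => multiply by 88/100
  974 * 88/100 = 21428/25
Step 2: decrease by 15% => multiply by 85/100
  21428/25 * 85/100 = 91069/125
Final value = 91069/125

91069/125


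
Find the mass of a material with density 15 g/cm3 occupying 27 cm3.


Using mass = density * volume
Density = 15 g/cm3
Volume = 27 cm3
Mass = 15 * 27
= 405 g

405


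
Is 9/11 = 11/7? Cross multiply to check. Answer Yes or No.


Cross multiply to check 9/11 = 11/7
Left cross product: 9 * 7 = 63
Right cross product: 11 * 11 = 121
63 != 121
Not equal, so proportions differ => No

No


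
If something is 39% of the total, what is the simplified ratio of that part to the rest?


Part = 39%, Remainder = 61%
Ratio = 39:61
GCD(39, 61) = 1
Simplify: 39:61 = 39:61

39:61


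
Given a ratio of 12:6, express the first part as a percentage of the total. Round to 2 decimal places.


Total parts = 12 + 6 = 18
First part fraction = 12/18
Percentage = (12/18) * 100
= 0.666667 * 100
= 66.67%

66.67


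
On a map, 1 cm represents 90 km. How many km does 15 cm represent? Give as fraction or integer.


Map scale: 1 cm = 90 km
Measured distance on map = 15 cm
Set up proportion: 15 * 90 / 1
= 1350 / 1
= 1350 km

1350


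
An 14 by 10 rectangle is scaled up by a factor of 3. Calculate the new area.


Original dimensions: 14 x 10
Enlargement factor = 3
New width = 14 * 3 = 42
New height = 10 * 3 = 30
New area = 42 * 30 = 1260

1260


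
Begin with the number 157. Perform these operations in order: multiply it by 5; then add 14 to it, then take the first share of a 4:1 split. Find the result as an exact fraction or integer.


Start with 157.
Step 1: Multiply by 5: 157 * 5 = 785
Step 2: Add 14: 785+14=799; split 4:1 first = 799*4/5 = 3196/5
Final result = 3196/5

3196/5


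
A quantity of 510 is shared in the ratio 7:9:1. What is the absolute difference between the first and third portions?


Total parts = 7 + 9 + 1 = 17
Value per part = 510 / 17 = 30
Shares: 7*30=210, 9*30=270, 1*30=30
First share = 210, third share = 30
Difference = |210 - 30| = 180

180


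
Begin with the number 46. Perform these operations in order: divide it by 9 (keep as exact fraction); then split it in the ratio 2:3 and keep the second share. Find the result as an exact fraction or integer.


Start with 46.
Step 1: Divide by 9: 46 / 9 = 46/9
Step 2: Split 2:3, second share = 46/9 * 3/5 = 46/15
Final result = 46/15

46/15


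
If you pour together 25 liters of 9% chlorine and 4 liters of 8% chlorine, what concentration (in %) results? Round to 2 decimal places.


Solute in mixture 1 = 9% of 25 L = 25*9/100 = 9/4 L
Solute in mixture 2 = 8% of 4 L = 4*8/100 = 8/25 L
Total solute = 9/4 + 8/25 = 257/100 L
Total volume = 25 + 4 = 29 L
Final concentration = 257/100/29 * 100 = 8.86%

8.86


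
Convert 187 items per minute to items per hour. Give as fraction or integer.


Converting from per minute to per hour
Rate = 187 items per minute
Multiply by 60: 187 * 60
= 11220 items per hour

11220


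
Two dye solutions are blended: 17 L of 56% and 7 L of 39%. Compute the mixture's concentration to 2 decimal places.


Solute in mixture 1 = 56% of 17 L = 17*56/100 = 238/25 L
Solute in mixture 2 = 39% of 7 L = 7*39/100 = 273/100 L
Total solute = 238/25 + 273/100 = 49/4 L
Total volume = 17 + 7 = 24 L
Final concentration = 49/4/24 * 100 = 51.04%

51.04


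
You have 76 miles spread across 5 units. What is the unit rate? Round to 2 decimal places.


Total miles = 76
Number of units = 5
Unit rate = 76 / 5
= 15.20 miles per unit

15.20


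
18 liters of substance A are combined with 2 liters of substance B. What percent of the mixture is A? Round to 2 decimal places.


Volume of A = 18 L
Volume of B = 2 L
Total volume = 18 + 2 = 20 L
Percentage of A = (18/20) * 100
= 90.00%

90.00


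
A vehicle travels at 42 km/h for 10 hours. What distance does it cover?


Using distance = speed * time
Speed = 42 km/h
Time = 10 hours
Distance = 42 * 10
= 420 km

420


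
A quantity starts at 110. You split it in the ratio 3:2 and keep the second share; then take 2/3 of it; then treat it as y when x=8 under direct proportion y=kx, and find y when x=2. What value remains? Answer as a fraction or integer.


Start with 110.
Step 1: Split 3:2, second share = 110 * 2/5 = 44
Step 2: Take 2/3: 44 * 2/3 = 88/3
Step 3: Direct prop: k = (88/3)/8; new y = k*2 = 88/3*2/8 = 22/3
Final result = 22/3

22/3


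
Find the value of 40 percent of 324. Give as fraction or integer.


Compute 40% of 324
Convert percentage: 40% = 40/100
Multiply: 324 * 40/100
= 12960/100
= 648/5

648/5


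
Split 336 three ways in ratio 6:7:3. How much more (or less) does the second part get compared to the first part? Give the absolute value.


Total parts = 6 + 7 + 3 = 16
Value per part = 336 / 16 = 21
Shares: 6*21=126, 7*21=147, 3*21=63
Second share = 147, first share = 126
Difference = |147 - 126| = 21

21


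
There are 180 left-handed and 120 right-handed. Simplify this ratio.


Find GCD(180, 120)
GCD = 60
Divide both by 60: 180/60 = 3, 120/60 = 2
Simplified ratio = 3:2

3:2


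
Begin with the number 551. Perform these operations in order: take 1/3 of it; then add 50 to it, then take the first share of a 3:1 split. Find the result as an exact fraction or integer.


Start with 551.
Step 1: Take 1/3: 551 * 1/3 = 551/3
Step 2: Add 50: 551/3+50=701/3; split 3:1 first = 701/3*3/4 = 701/4
Final result = 701/4

701/4


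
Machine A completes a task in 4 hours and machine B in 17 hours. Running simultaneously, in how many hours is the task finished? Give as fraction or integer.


Rate of A = 1/4 job per hour
Rate of B = 1/17 job per hour
Combined rate = 1/4 + 1/17
Find common denominator: (17 + 4)/(4*17) = 21/68
Combined rate = 21/68 job per hour
Time together = 1 / (21/68) = 68/21 hours

68/21


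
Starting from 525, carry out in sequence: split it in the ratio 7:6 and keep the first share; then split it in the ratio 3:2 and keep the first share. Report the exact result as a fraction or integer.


Start with 525.
Step 1: Split 7:6, first share = 525 * 7/13 = 3675/13
Step 2: Split 3:2, first share = 3675/13 * 3/5 = 2205/13
Final result = 2205/13

2205/13


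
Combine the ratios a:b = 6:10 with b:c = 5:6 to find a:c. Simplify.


Given a:b = 6:10 and b:c = 5:6
Make b consistent. Multiply first ratio by 5: a:b = 30:50
Multiply second ratio by 10: b:c = 50:60
Now b = 50 in both, so a:b:c = 30:50:60
Therefore a:c = 30:60
Simplify by GCD: a:c = 1:2

1:2


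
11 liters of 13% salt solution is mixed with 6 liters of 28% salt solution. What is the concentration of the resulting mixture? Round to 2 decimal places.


Solute in mixture 1 = 13% of 11 L = 11*13/100 = 143/100 L
Solute in mixture 2 = 28% of 6 L = 6*28/100 = 42/25 L
Total solute = 143/100 + 42/25 = 311/100 L
Total volume = 11 + 6 = 17 L
Final concentration = 311/100/17 * 100 = 18.29%

18.29


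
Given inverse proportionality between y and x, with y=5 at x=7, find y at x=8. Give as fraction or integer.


Inverse proportion: y = k/x
Find k: k = 7 * 5 = 35
Compute y at x=8: y = 35/8
y = 35/8

35/8


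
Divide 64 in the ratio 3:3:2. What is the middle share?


Ratio = 3:3:2
Total parts = 3 + 3 + 2 = 8
Value per part = 64 / 8 = 8
First share = 3 * 8 = 24
Middle share = 3 * 8 = 24
Third share = 2 * 8 = 16

24


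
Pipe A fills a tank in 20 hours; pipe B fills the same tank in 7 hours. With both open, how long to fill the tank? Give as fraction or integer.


Rate of A = 1/20 job per hour
Rate of B = 1/7 job per hour
Combined rate = 1/20 + 1/7
Find common denominator: (7 + 20)/(20*7) = 27/140
Combined rate = 27/140 job per hour
Time together = 1 / (27/140) = 140/27 hours

140/27


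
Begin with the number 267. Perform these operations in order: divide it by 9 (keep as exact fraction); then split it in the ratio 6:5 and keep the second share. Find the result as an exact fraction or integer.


Start with 267.
Step 1: Divide by 9: 267 / 9 = 89/3
Step 2: Split 6:5, second share = 89/3 * 5/11 = 445/33
Final result = 445/33

445/33


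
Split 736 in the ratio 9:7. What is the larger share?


Total parts = 9 + 7 = 16
Value per part = 736 / 16 = 46
First share = 9 * 46 = 414
Second share = 7 * 46 = 322
Larger share = 414

414


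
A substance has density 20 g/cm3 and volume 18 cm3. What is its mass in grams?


Using mass = density * volume
Density = 20 g/cm3
Volume = 18 cm3
Mass = 20 * 18
= 360 g

360


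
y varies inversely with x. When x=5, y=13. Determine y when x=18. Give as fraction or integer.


Inverse proportion: y = k/x
Find k: k = 5 * 13 = 65
Compute y at x=18: y = 65/18
y = 65/18

65/18


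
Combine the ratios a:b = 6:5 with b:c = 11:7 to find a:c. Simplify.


Given a:b = 6:5 and b:c = 11:7
Make b consistent. Multiply first ratio by 11: a:b = 66:55
Multiply second ratio by 5: b:c = 55:35
Now b = 55 in both, so a:b:c = 66:55:35
Therefore a:c = 66:35
Simplify by GCD: a:c = 66:35

66:35


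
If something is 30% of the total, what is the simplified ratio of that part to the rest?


Part = 30%, Remainder = 70%
Ratio = 30:70
GCD(30, 70) = 10
Simplify: 3:7 = 3:7

3:7


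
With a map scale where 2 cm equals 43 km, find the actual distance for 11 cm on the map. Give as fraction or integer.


Map scale: 2 cm = 43 km
Measured distance on map = 11 cm
Set up proportion: 11 * 43 / 2
= 473 / 2
= 473/2 km

473/2


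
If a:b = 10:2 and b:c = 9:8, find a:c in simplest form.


Given a:b = 10:2 and b:c = 9:8
Make b consistent. Multiply first ratio by 9: a:b = 90:18
Multiply second ratio by 2: b:c = 18:16
Now b = 18 in both, so a:b:c = 90:18:16
Therefore a:c = 90:16
Simplify by GCD: a:c = 45:8

45:8


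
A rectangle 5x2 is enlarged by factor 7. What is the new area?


Original dimensions: 5 x 2
Enlargement factor = 7
New width = 5 * 7 = 35
New height = 2 * 7 = 14
New area = 35 * 14 = 490

490


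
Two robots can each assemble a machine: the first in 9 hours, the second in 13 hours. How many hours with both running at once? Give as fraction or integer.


Rate of A = 1/9 job per hour
Rate of B = 1/13 job per hour
Combined rate = 1/9 + 1/13
Find common denominator: (13 + 9)/(9*13) = 22/117
Combined rate = 22/117 job per hour
Time together = 1 / (22/117) = 117/22 hours

117/22


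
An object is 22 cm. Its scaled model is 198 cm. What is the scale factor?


Original length = 22 cm
Scaled length = 198 cm
Scale factor = 198 / 22
= 9

9


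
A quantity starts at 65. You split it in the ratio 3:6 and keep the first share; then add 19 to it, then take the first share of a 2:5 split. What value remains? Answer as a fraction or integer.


Start with 65.
Step 1: Split 3:6, first share = 65 * 3/9 = 65/3
Step 2: Add 19: 65/3+19=122/3; split 2:5 first = 122/3*2/7 = 244/21
Final result = 244/21

244/21


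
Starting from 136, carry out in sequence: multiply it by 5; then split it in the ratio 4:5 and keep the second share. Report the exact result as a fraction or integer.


Start with 136.
Step 1: Multiply by 5: 136 * 5 = 680
Step 2: Split 4:5, second share = 680 * 5/9 = 3400/9
Final result = 3400/9

3400/9


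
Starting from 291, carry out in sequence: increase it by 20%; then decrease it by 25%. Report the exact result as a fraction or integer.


Start with 291.
Step 1: Increase by 20%: 291 * 120/100 = 1746/5
Step 2: Decrease by 25%: 1746/5 * 75/100 = 2619/10
Final result = 2619/10

2619/10


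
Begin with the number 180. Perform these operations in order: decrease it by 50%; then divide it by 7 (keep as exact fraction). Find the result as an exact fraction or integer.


Start with 180.
Step 1: Decrease by 50%: 180 * 50/100 = 90
Step 2: Divide by 7: 90 / 7 = 90/7
Final result = 90/7

90/7


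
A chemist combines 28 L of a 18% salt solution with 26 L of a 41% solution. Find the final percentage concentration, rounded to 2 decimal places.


Solute in mixture 1 = 18% of 28 L = 28*18/100 = 126/25 L
Solute in mixture 2 = 41% of 26 L = 26*41/100 = 533/50 L
Total solute = 126/25 + 533/50 = 157/10 L
Total volume = 28 + 26 = 54 L
Final concentration = 157/10/54 * 100 = 29.07%

29.07


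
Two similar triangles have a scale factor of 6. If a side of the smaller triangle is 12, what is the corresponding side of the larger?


Similar triangles have proportional sides
Scale factor = 6
Smaller side = 12
Corresponding larger side = 12 * 6
= 72

72


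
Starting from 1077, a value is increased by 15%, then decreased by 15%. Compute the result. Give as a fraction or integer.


Start: 1077
Step 1: increase by 15% => multiply by 115/100
  1077 * 115/100 = 24771/20
Step 2: decrease by 15% => multiply by 85/100
  24771/20 * 85/100 = 421107/400
Final value = 421107/400

421107/400


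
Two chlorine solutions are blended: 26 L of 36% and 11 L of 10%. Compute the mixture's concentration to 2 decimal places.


Solute in mixture 1 = 36% of 26 L = 26*36/100 = 234/25 L
Solute in mixture 2 = 10% of 11 L = 11*10/100 = 11/10 L
Total solute = 234/25 + 11/10 = 523/50 L
Total volume = 26 + 11 = 37 L
Final concentration = 523/50/37 * 100 = 28.27%

28.27


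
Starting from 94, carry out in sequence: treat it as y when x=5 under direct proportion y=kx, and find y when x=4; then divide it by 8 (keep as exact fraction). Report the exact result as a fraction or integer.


Start with 94.
Step 1: Direct prop: k = (94)/5; new y = k*4 = 94*4/5 = 376/5
Step 2: Divide by 8: 376/5 / 8 = 47/5
Final result = 47/5

47/5


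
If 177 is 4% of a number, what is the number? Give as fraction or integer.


Given: 177 is 4% of the whole
Set up: 177 = 4/100 * whole
whole = 177 * 100 / 4
whole = 17700 / 4
whole = 4425

4425


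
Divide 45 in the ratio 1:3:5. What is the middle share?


Ratio = 1:3:5
Total parts = 1 + 3 + 5 = 9
Value per part = 45 / 9 = 5
First share = 1 * 5 = 5
Middle share = 3 * 5 = 15
Third share = 5 * 5 = 25

15


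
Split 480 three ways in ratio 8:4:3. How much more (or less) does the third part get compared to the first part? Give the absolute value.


Total parts = 8 + 4 + 3 = 15
Value per part = 480 / 15 = 32
Shares: 8*32=256, 4*32=128, 3*32=96
Third share = 96, first share = 256
Difference = |96 - 256| = 160

160


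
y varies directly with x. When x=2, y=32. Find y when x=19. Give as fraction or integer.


Direct proportion: y = kx
Find k: k = 32/2 = 16
Compute y at x=19: y = 16 * 19
y = 304

304


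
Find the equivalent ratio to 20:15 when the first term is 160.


Original ratio: 20:15
First term target: 160
Scale factor = 160 / 20 = 8
Multiply second term: 15 * 8 = 120
Equivalent ratio = 160:120

160:120


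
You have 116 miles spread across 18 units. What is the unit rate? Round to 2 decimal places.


Total miles = 116
Number of units = 18
Unit rate = 116 / 18
= 6.44 miles per unit

6.44


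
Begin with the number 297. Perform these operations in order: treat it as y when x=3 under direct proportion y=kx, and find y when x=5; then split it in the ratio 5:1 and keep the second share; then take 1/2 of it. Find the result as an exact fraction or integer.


Start with 297.
Step 1: Direct prop: k = (297)/3; new y = k*5 = 297*5/3 = 495
Step 2: Split 5:1, second share = 495 * 1/6 = 165/2
Step 3: Take 1/2: 165/2 * 1/2 = 165/4
Final result = 165/4

165/4


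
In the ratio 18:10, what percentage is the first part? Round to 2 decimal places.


Total parts = 18 + 10 = 28
First part fraction = 18/28
Percentage = (18/28) * 100
= 0.642857 * 100
= 64.29%

64.29


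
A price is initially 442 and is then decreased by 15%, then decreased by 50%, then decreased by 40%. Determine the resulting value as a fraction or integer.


Start: 442
Step 1: decrease by 15% => multiply by 85/100
  442 * 85/100 = 3757/10
Step 2: decrease by 50% => multiply by 50/100
  3757/10 * 50/100 = 3757/20
Step 3: decrease by 40% => multiply by 60/100
  3757/20 * 60/100 = 11271/100
Final value = 11271/100

11271/100


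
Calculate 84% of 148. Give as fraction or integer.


Compute 84% of 148
Convert percentage: 84% = 84/100
Multiply: 148 * 84/100
= 12432/100
= 3108/25

3108/25


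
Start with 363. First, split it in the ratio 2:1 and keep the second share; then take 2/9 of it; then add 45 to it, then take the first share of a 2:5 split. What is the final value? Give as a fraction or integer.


Start with 363.
Step 1: Split 2:1, second share = 363 * 1/3 = 121
Step 2: Take 2/9: 121 * 2/9 = 242/9
Step 3: Add 45: 242/9+45=647/9; split 2:5 first = 647/9*2/7 = 1294/63
Final result = 1294/63

1294/63


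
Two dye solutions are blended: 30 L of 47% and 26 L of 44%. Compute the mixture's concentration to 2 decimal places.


Solute in mixture 1 = 47% of 30 L = 30*47/100 = 141/10 L
Solute in mixture 2 = 44% of 26 L = 26*44/100 = 286/25 L
Total solute = 141/10 + 286/25 = 1277/50 L
Total volume = 30 + 26 = 56 L
Final concentration = 1277/50/56 * 100 = 45.61%

45.61


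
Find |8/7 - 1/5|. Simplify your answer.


Simplify: 8/7 = 8/7 and 1/5 = 1/5
Find common denominator: LCD = 35
Convert: 40/35 and 7/35
Difference = |40 - 7|/35 = 33/35
Simplified = 33/35

33/35


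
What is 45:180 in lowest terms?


Find GCD(45, 180)
GCD = 45
Divide both by 45: 45/45 = 1, 180/45 = 4
Simplified ratio = 1:4

1:4


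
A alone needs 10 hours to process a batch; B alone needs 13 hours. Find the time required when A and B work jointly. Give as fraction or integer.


Rate of A = 1/10 job per hour
Rate of B = 1/13 job per hour
Combined rate = 1/10 + 1/13
Find common denominator: (13 + 10)/(10*13) = 23/130
Combined rate = 23/130 job per hour
Time together = 1 / (23/130) = 130/23 hours

130/23


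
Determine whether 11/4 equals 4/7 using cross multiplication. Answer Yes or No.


Cross multiply to check 11/4 = 4/7
Left cross product: 11 * 7 = 77
Right cross product: 4 * 4 = 16
77 != 16
Not equal, so proportions differ => No

No


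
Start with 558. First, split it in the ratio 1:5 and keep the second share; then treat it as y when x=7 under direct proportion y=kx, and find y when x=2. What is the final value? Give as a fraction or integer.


Start with 558.
Step 1: Split 1:5, second share = 558 * 5/6 = 465
Step 2: Direct prop: k = (465)/7; new y = k*2 = 465*2/7 = 930/7
Final result = 930/7

930/7


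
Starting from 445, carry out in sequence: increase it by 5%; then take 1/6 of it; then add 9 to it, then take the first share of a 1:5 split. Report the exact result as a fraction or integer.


Start with 445.
Step 1: Increase by 5%: 445 * 105/100 = 1869/4
Step 2: Take 1/6: 1869/4 * 1/6 = 623/8
Step 3: Add 9: 623/8+9=695/8; split 1:5 first = 695/8*1/6 = 695/48
Final result = 695/48

695/48


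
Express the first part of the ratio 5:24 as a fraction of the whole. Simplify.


Total parts = 5 + 24 = 29
First part fraction = 5/29
Simplify: 5/29 = 5/29

5/29


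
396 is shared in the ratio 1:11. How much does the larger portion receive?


Total parts = 1 + 11 = 12
Value per part = 396 / 12 = 33
First share = 1 * 33 = 33
Second share = 11 * 33 = 363
Larger share = 363

363


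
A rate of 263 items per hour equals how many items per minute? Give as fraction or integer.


Converting from per hour to per minute
Rate = 263 items per hour
Divide by 60: 263/60
= 263/60 items per minute

263/60


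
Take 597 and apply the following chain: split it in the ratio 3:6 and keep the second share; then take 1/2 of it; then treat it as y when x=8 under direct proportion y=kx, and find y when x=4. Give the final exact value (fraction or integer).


Start with 597.
Step 1: Split 3:6, second share = 597 * 6/9 = 398
Step 2: Take 1/2: 398 * 1/2 = 199
Step 3: Direct prop: k = (199)/8; new y = k*4 = 199*4/8 = 199/2
Final result = 199/2

199/2


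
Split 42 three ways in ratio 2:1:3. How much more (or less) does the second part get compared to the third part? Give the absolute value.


Total parts = 2 + 1 + 3 = 6
Value per part = 42 / 6 = 7
Shares: 2*7=14, 1*7=7, 3*7=21
Second share = 7, third share = 21
Difference = |7 - 21| = 14

14


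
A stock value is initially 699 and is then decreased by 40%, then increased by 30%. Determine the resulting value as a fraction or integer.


Start: 699
Step 1: decrease by 40% => multiply by 60/100
  699 * 60/100 = 2097/5
Step 2: increase by 30% => multiply by 130/100
  2097/5 * 130/100 = 27261/50
Final value = 27261/50

27261/50


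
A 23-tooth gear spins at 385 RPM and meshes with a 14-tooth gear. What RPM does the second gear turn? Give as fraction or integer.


Gear ratio: teeth_A * RPM_A = teeth_B * RPM_B
23 * 385 = 14 * RPM_B
8855 = 14 * RPM_B
RPM_B = 8855 / 14
RPM_B = 1265/2

1265/2


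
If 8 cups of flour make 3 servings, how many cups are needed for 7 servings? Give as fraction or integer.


Original: 8 cups for 3 servings
Target servings = 7
Scaling factor = 7/3
New amount = 8 * 7/3
= 56/3
= 56/3 cups

56/3


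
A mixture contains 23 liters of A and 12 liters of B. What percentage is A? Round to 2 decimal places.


Volume of A = 23 L
Volume of B = 12 L
Total volume = 23 + 12 = 35 L
Percentage of A = (23/35) * 100
= 65.71%

65.71


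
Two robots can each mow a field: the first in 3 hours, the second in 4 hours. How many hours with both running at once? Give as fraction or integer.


Rate of A = 1/3 job per hour
Rate of B = 1/4 job per hour
Combined rate = 1/3 + 1/4
Find common denominator: (4 + 3)/(3*4) = 7/12
Combined rate = 7/12 job per hour
Time together = 1 / (7/12) = 12/7 hours

12/7


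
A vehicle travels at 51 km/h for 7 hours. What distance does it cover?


Using distance = speed * time
Speed = 51 km/h
Time = 7 hours
Distance = 51 * 7
= 357 km

357


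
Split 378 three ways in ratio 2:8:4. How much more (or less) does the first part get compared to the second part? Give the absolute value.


Total parts = 2 + 8 + 4 = 14
Value per part = 378 / 14 = 27
Shares: 2*27=54, 8*27=216, 4*27=108
First share = 54, second share = 216
Difference = |54 - 216| = 162

162


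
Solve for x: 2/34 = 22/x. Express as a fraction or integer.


Setting up: 2/34 = 22/x
Cross multiply: 2 * x = 34 * 22
2x = 748
x = 748/2
x = 374

374


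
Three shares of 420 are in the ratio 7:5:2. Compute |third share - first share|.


Total parts = 7 + 5 + 2 = 14
Value per part = 420 / 14 = 30
Shares: 7*30=210, 5*30=150, 2*30=60
Third share = 60, first share = 210
Difference = |60 - 210| = 150

150


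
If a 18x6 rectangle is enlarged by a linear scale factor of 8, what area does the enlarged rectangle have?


Original dimensions: 18 x 6
Enlargement factor = 8
New width = 18 * 8 = 144
New height = 6 * 8 = 48
New area = 144 * 48 = 6912

6912


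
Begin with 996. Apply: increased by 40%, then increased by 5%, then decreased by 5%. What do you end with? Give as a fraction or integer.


Start: 996
Step 1: increase by 40% => multiply by 140/100
  996 * 140/100 = 6972/5
Step 2: increase by 5% => multiply by 105/100
  6972/5 * 105/100 = 36603/25
Step 3: decrease by 5% => multiply by 95/100
  36603/25 * 95/100 = 695457/500
Final value = 695457/500

695457/500


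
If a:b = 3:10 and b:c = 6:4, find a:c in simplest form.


Given a:b = 3:10 and b:c = 6:4
Make b consistent. Multiply first ratio by 6: a:b = 18:60
Multiply second ratio by 10: b:c = 60:40
Now b = 60 in both, so a:b:c = 18:60:40
Therefore a:c = 18:40
Simplify by GCD: a:c = 9:20

9:20


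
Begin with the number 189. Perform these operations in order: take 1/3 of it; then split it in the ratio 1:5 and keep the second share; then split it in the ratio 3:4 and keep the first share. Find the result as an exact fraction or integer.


Start with 189.
Step 1: Take 1/3: 189 * 1/3 = 63
Step 2: Split 1:5, second share = 63 * 5/6 = 105/2
Step 3: Split 3:4, first share = 105/2 * 3/7 = 45/2
Final result = 45/2

45/2


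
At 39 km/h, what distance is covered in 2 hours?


Using distance = speed * time
Speed = 39 km/h
Time = 2 hours
Distance = 39 * 2
= 78 km

78


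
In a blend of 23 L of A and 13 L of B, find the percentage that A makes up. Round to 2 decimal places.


Volume of A = 23 L
Volume of B = 13 L
Total volume = 23 + 13 = 36 L
Percentage of A = (23/36) * 100
= 63.89%

63.89


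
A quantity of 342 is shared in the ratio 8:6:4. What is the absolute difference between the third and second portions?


Total parts = 8 + 6 + 4 = 18
Value per part = 342 / 18 = 19
Shares: 8*19=152, 6*19=114, 4*19=76
Third share = 76, second share = 114
Difference = |76 - 114| = 38

38


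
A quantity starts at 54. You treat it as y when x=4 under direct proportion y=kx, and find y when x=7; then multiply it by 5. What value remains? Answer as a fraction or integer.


Start with 54.
Step 1: Direct prop: k = (54)/4; new y = k*7 = 54*7/4 = 189/2
Step 2: Multiply by 5: 189/2 * 5 = 945/2
Final result = 945/2

945/2


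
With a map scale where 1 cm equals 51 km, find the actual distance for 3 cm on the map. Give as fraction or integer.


Map scale: 1 cm = 51 km
Measured distance on map = 3 cm
Set up proportion: 3 * 51 / 1
= 153 / 1
= 153 km

153


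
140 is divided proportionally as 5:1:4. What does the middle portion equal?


Ratio = 5:1:4
Total parts = 5 + 1 + 4 = 10
Value per part = 140 / 10 = 14
First share = 5 * 14 = 70
Middle share = 1 * 14 = 14
Third share = 4 * 14 = 56

14


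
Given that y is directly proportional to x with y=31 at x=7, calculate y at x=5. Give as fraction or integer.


Direct proportion: y = kx
Find k: k = 31/7 = 31/7
Compute y at x=5: y = 31/7 * 5
y = 155/7

155/7


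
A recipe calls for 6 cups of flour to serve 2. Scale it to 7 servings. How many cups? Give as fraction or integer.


Original: 6 cups for 2 servings
Target servings = 7
Scaling factor = 7/2
New amount = 6 * 7/2
= 42/2
= 21 cups

21


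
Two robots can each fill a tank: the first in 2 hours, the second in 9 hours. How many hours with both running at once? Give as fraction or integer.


Rate of A = 1/2 job per hour
Rate of B = 1/9 job per hour
Combined rate = 1/2 + 1/9
Find common denominator: (9 + 2)/(2*9) = 11/18
Combined rate = 11/18 job per hour
Time together = 1 / (11/18) = 18/11 hours

18/11


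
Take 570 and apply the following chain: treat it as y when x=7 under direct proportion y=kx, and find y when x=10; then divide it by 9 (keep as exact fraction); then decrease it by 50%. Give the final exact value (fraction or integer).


Start with 570.
Step 1: Direct prop: k = (570)/7; new y = k*10 = 570*10/7 = 5700/7
Step 2: Divide by 9: 5700/7 / 9 = 1900/21
Step 3: Decrease by 50%: 1900/21 * 50/100 = 950/21
Final result = 950/21

950/21


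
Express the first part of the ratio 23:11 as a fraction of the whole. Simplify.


Total parts = 23 + 11 = 34
First part fraction = 23/34
Simplify: 23/34 = 23/34

23/34


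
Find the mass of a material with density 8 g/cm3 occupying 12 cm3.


Using mass = density * volume
Density = 8 g/cm3
Volume = 12 cm3
Mass = 8 * 12
= 96 g

96


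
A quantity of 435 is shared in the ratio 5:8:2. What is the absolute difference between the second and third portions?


Total parts = 5 + 8 + 2 = 15
Value per part = 435 / 15 = 29
Shares: 5*29=145, 8*29=232, 2*29=58
Second share = 232, third share = 58
Difference = |232 - 58| = 174

174


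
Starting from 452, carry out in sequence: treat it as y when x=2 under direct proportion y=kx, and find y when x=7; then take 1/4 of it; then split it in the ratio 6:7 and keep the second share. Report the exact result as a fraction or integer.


Start with 452.
Step 1: Direct prop: k = (452)/2; new y = k*7 = 452*7/2 = 1582
Step 2: Take 1/4: 1582 * 1/4 = 791/2
Step 3: Split 6:7, second share = 791/2 * 7/13 = 5537/26
Final result = 5537/26

5537/26


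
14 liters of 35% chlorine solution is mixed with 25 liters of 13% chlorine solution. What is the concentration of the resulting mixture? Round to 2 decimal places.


Solute in mixture 1 = 35% of 14 L = 14*35/100 = 49/10 L
Solute in mixture 2 = 13% of 25 L = 25*13/100 = 13/4 L
Total solute = 49/10 + 13/4 = 163/20 L
Total volume = 14 + 25 = 39 L
Final concentration = 163/20/39 * 100 = 20.90%

20.90


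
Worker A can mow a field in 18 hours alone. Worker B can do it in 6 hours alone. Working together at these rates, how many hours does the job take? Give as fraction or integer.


Rate of A = 1/18 job per hour
Rate of B = 1/6 job per hour
Combined rate = 1/18 + 1/6
Find common denominator: (6 + 18)/(18*6) = 24/108
Combined rate = 2/9 job per hour
Time together = 1 / (2/9) = 9/2 hours

9/2


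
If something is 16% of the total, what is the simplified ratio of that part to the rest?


Part = 16%, Remainder = 84%
Ratio = 16:84
GCD(16, 84) = 4
Simplify: 4:21 = 4:21

4:21


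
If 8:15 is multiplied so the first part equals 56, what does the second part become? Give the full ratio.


Original ratio: 8:15
First term target: 56
Scale factor = 56 / 8 = 7
Multiply second term: 15 * 7 = 105
Equivalent ratio = 56:105

56:105


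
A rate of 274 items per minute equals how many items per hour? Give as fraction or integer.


Converting from per minute to per hour
Rate = 274 items per minute
Multiply by 60: 274 * 60
= 16440 items per hour

16440


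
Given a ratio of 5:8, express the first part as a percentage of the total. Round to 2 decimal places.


Total parts = 5 + 8 = 13
First part fraction = 5/13
Percentage = (5/13) * 100
= 0.384615 * 100
= 38.46%

38.46
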